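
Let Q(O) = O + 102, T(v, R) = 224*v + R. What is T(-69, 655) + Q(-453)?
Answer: -15152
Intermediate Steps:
T(v, R) = R + 224*v
Q(O) = 102 + O
T(-69, 655) + Q(-453) = (655 + 224*(-69)) + (102 - 453) = (655 - 15456) - 351 = -14801 - 351 = -15152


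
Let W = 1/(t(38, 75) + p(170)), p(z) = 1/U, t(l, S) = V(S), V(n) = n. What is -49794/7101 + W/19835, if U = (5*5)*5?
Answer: -617355778841/88039599264 ≈ -7.0123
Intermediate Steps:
U = 125 (U = 25*5 = 125)
t(l, S) = S
p(z) = 1/125
W = 125/9376 (W = 1/(75 + 1/125) = 1/(9376/125) = 125/9376 ≈ 0.013332)
-49794/7101 + W/19835 = -49794/7101 + (125/9376)/19835 = -49794*1/7101 + (125/9376)*(1/19835) = -16598/2367 + 25/37194592 = -617355778841/88039599264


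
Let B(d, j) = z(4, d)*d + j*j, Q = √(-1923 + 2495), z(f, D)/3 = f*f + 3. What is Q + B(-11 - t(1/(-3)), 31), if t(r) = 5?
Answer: 49 + 2*√143 ≈ 72.917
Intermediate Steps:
z(f, D) = 9 + 3*f² (z(f, D) = 3*(f*f + 3) = 3*(f² + 3) = 3*(3 + f²) = 9 + 3*f²)
Q = 2*√143 (Q = √572 = 2*√143 ≈ 23.917)
B(d, j) = j² + 57*d (B(d, j) = (9 + 3*4²)*d + j*j = (9 + 3*16)*d + j² = (9 + 48)*d + j² = 57*d + j² = j² + 57*d)
Q + B(-11 - t(1/(-3)), 31) = 2*√143 + (31² + 57*(-11 - 1*5)) = 2*√143 + (961 + 57*(-11 - 5)) = 2*√143 + (961 + 57*(-16)) = 2*√143 + (961 - 912) = 2*√143 + 49 = 49 + 2*√143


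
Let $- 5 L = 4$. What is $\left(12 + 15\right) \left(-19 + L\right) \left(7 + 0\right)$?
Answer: $- \frac{18711}{5} \approx -3742.2$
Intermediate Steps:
$L = - \frac{4}{5}$ ($L = \left(- \frac{1}{5}\right) 4 = - \frac{4}{5} \approx -0.8$)
$\left(12 + 15\right) \left(-19 + L\right) \left(7 + 0\right) = \left(12 + 15\right) \left(-19 - \frac{4}{5}\right) \left(7 + 0\right) = 27 \left(- \frac{99}{5}\right) 7 = \left(- \frac{2673}{5}\right) 7 = - \frac{18711}{5}$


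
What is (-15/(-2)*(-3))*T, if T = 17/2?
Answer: -765/4 ≈ -191.25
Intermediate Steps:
T = 17/2 (T = 17*(1/2) = 17/2 ≈ 8.5000)
(-15/(-2)*(-3))*T = (-15/(-2)*(-3))*(17/2) = (-15*(-1/2)*(-3))*(17/2) = ((15/2)*(-3))*(17/2) = -45/2*17/2 = -765/4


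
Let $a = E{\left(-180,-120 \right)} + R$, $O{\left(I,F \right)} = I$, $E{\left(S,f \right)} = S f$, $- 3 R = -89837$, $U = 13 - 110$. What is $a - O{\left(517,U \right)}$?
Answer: $\frac{153086}{3} \approx 51029.0$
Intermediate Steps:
$U = -97$ ($U = 13 - 110 = -97$)
$R = \frac{89837}{3}$ ($R = \left(- \frac{1}{3}\right) \left(-89837\right) = \frac{89837}{3} \approx 29946.0$)
$a = \frac{154637}{3}$ ($a = \left(-180\right) \left(-120\right) + \frac{89837}{3} = 21600 + \frac{89837}{3} = \frac{154637}{3} \approx 51546.0$)
$a - O{\left(517,U \right)} = \frac{154637}{3} - 517 = \frac{153086}{3}$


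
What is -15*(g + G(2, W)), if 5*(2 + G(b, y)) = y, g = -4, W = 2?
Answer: 84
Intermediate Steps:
G(b, y) = -2 + y/5
-15*(g + G(2, W)) = -15*(-4 + (-2 + (⅕)*2)) = -15*(-4 + (-2 + ⅖)) = -15*(-4 - 8/5) = -15*(-28/5) = 84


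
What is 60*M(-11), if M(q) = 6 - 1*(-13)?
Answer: 1140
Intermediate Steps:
M(q) = 19 (M(q) = 6 + 13 = 19)
60*M(-11) = 60*19 = 1140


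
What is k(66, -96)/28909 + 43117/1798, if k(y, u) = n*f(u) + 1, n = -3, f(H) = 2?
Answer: 1246460363/51978382 ≈ 23.980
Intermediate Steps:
k(y, u) = -5 (k(y, u) = -3*2 + 1 = -6 + 1 = -5)
k(66, -96)/28909 + 43117/1798 = -5/28909 + 43117/1798 = 1246460363/51978382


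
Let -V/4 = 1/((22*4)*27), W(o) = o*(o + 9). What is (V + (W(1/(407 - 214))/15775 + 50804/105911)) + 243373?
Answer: 692056251045772271209/2843597653771050 ≈ 2.4337e+5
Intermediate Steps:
W(o) = o*(9 + o)
V = -1/594 (V = -4/((22*4)*27) = -4/(88*27) = -4/2376 = -4*1/2376 = -1/594 ≈ -0.0016835)
(V + (W(1/(407 - 214))/15775 + 50804/105911)) + 243373 = (-1/594 + (((9 + 1/(407 - 214))/(407 - 214))/15775 + 50804/105911)) + 243373 = (-1/594 + (((9 + 1/193)/193)*(1/15775) + 50804*(1/105911))) + 243373 = (-1/594 + (((9 + 1/193)/193)*(1/15775) + 3908/8147)) + 243373 = (-1/594 + (((1/193)*(1738/193))*(1/15775) + 3908/8147)) + 243373 = (-1/594 + ((1738/37249)*(1/15775) + 3908/8147)) + 243373 = (-1/594 + (1738/587602975 + 3908/8147)) + 243373 = (-1/594 + 2296366585786/4787201437325) + 243373 = 1359254550519559/2843597653771050 + 243373 = 692056251045772271209/2843597653771050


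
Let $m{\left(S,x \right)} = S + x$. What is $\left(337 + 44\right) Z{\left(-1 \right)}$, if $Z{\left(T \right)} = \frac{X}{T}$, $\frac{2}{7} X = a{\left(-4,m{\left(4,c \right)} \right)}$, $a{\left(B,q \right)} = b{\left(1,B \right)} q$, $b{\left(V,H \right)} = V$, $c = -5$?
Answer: $\frac{2667}{2} \approx 1333.5$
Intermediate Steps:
$a{\left(B,q \right)} = q$ ($a{\left(B,q \right)} = 1 q = q$)
$X = - \frac{7}{2}$ ($X = \frac{7 \left(4 - 5\right)}{2} = \frac{7}{2} \left(-1\right) = - \frac{7}{2} \approx -3.5$)
$Z{\left(T \right)} = - \frac{7}{2 T}$
$\left(337 + 44\right) Z{\left(-1 \right)} = \left(337 + 44\right) \left(- \frac{7}{2 \left(-1\right)}\right) = 381 \left(\left(- \frac{7}{2}\right) \left(-1\right)\right) = 381 \cdot \frac{7}{2} = \frac{2667}{2}$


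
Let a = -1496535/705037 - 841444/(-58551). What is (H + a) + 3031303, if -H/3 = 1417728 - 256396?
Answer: -18686942712012548/41280621387 ≈ -4.5268e+5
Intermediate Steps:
H = -3483996 (H = -3*(1417728 - 256396) = -3*1161332 = -3483996)
a = 505625532643/41280621387 (a = -1496535*1/705037 - 841444*(-1/58551) = -1496535/705037 + 841444/58551 = 505625532643/41280621387 ≈ 12.248)
(H + a) + 3031303 = (-3483996 + 505625532643/41280621387) + 3031303 = -143821014164289809/41280621387 + 3031303 = -18686942712012548/41280621387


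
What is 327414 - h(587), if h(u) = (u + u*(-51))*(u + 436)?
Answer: 30352464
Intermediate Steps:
h(u) = -50*u*(436 + u) (h(u) = (u - 51*u)*(436 + u) = (-50*u)*(436 + u) = -50*u*(436 + u))
327414 - h(587) = 327414 - (-50)*587*(436 + 587) = 327414 - (-50)*587*1023 = 327414 - 1*(-30025050) = 327414 + 30025050 = 30352464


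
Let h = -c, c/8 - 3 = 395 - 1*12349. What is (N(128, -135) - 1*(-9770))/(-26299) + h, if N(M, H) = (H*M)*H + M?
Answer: 2512052094/26299 ≈ 95519.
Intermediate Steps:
N(M, H) = M + M*H² (N(M, H) = M*H² + M = M + M*H²)
c = -95608 (c = 24 + 8*(395 - 1*12349) = 24 + 8*(395 - 12349) = 24 + 8*(-11954) = 24 - 95632 = -95608)
h = 95608 (h = -1*(-95608) = 95608)
(N(128, -135) - 1*(-9770))/(-26299) + h = (128*(1 + (-135)²) - 1*(-9770))/(-26299) + 95608 = (128*(1 + 18225) + 9770)*(-1/26299) + 95608 = (128*18226 + 9770)*(-1/26299) + 95608 = (2332928 + 9770)*(-1/26299) + 95608 = 2342698*(-1/26299) + 95608 = -2342698/26299 + 95608 = 2512052094/26299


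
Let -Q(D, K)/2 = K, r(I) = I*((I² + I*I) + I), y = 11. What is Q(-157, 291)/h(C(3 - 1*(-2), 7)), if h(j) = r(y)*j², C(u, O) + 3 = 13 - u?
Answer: -582/69575 ≈ -0.0083651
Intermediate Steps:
C(u, O) = 10 - u (C(u, O) = -3 + (13 - u) = 10 - u)
r(I) = I*(I + 2*I²) (r(I) = I*((I² + I²) + I) = I*(2*I² + I) = I*(I + 2*I²))
Q(D, K) = -2*K
h(j) = 2783*j² (h(j) = (11²*(1 + 2*11))*j² = (121*(1 + 22))*j² = (121*23)*j² = 2783*j²)
Q(-157, 291)/h(C(3 - 1*(-2), 7)) = (-2*291)/((2783*(10 - (3 - 1*(-2)))²)) = -582*1/(2783*(10 - (3 + 2))²) = -582*1/(2783*(10 - 1*5)²) = -582*1/(2783*(10 - 5)²) = -582/(2783*5²) = -582/(2783*25) = -582/69575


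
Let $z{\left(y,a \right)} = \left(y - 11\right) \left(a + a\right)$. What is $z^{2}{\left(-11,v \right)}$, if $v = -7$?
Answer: $94864$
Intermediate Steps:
$z{\left(y,a \right)} = 2 a \left(-11 + y\right)$ ($z{\left(y,a \right)} = \left(-11 + y\right) 2 a = 2 a \left(-11 + y\right)$)
$z^{2}{\left(-11,v \right)} = \left(2 \left(-7\right) \left(-11 - 11\right)\right)^{2} = \left(2 \left(-7\right) \left(-22\right)\right)^{2} = 308^{2} = 94864$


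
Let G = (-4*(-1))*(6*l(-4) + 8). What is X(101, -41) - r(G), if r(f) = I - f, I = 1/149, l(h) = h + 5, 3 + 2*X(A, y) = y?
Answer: 5065/149 ≈ 33.993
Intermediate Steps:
X(A, y) = -3/2 + y/2
l(h) = 5 + h
G = 56 (G = (-4*(-1))*(6*(5 - 4) + 8) = 4*(6*1 + 8) = 4*(6 + 8) = 4*14 = 56)
I = 1/149 ≈ 0.0067114
r(f) = 1/149 - f
X(101, -41) - r(G) = (-3/2 + (½)*(-41)) - (1/149 - 1*56) = (-3/2 - 41/2) - (1/149 - 56) = -22 - 1*(-8343/149) = -22 + 8343/149 = 5065/149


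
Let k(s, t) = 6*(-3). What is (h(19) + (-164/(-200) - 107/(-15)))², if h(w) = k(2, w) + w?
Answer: 1803649/22500 ≈ 80.162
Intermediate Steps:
k(s, t) = -18
h(w) = -18 + w
(h(19) + (-164/(-200) - 107/(-15)))² = ((-18 + 19) + (-164/(-200) - 107/(-15)))² = (1 + (-164*(-1/200) - 107*(-1/15)))² = (1 + (41/50 + 107/15))² = (1 + 1193/150)² = (1343/150)² = 1803649/22500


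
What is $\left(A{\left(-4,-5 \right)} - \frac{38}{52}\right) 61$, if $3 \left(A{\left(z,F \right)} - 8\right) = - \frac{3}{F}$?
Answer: $\frac{59231}{130} \approx 455.62$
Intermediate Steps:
$A{\left(z,F \right)} = 8 - \frac{1}{F}$ ($A{\left(z,F \right)} = 8 + \frac{\left(-3\right) \frac{1}{F}}{3} = 8 - \frac{1}{F}$)
$\left(A{\left(-4,-5 \right)} - \frac{38}{52}\right) 61 = \left(\left(8 - \frac{1}{-5}\right) - \frac{38}{52}\right) 61 = \left(\left(8 - - \frac{1}{5}\right) - \frac{19}{26}\right) 61 = \left(\left(8 + \frac{1}{5}\right) - \frac{19}{26}\right) 61 = \left(\frac{41}{5} - \frac{19}{26}\right) 61 = \frac{971}{130} \cdot 61 = \frac{59231}{130}$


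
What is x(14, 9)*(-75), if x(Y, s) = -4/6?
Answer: 50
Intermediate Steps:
x(Y, s) = -2/3 (x(Y, s) = -4*1/6 = -2/3)
x(14, 9)*(-75) = -2/3*(-75) = 50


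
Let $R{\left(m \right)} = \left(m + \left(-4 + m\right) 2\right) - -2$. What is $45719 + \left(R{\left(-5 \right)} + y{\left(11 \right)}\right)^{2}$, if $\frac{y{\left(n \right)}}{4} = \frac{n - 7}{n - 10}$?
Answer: $45744$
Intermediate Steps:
$R{\left(m \right)} = -6 + 3 m$ ($R{\left(m \right)} = \left(m + \left(-8 + 2 m\right)\right) + 2 = \left(-8 + 3 m\right) + 2 = -6 + 3 m$)
$y{\left(n \right)} = \frac{4 \left(-7 + n\right)}{-10 + n}$ ($y{\left(n \right)} = 4 \frac{n - 7}{n - 10} = 4 \frac{-7 + n}{-10 + n} = \frac{4 \left(-7 + n\right)}{-10 + n}$)
$45719 + \left(R{\left(-5 \right)} + y{\left(11 \right)}\right)^{2} = 45719 + \left(\left(-6 + 3 \left(-5\right)\right) + \frac{4 \left(-7 + 11\right)}{-10 + 11}\right)^{2} = 45719 + \left(\left(-6 - 15\right) + 4 \cdot 1^{-1} \cdot 4\right)^{2} = 45719 + \left(-21 + 4 \cdot 1 \cdot 4\right)^{2} = 45719 + \left(-21 + 16\right)^{2} = 45719 + \left(-5\right)^{2} = 45719 + 25 = 45744$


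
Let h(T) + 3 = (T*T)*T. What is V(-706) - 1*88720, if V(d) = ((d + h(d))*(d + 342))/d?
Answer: -64076485710/353 ≈ -1.8152e+8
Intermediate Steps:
h(T) = -3 + T³ (h(T) = -3 + (T*T)*T = -3 + T²*T = -3 + T³)
V(d) = (342 + d)*(-3 + d + d³)/d (V(d) = ((d + (-3 + d³))*(d + 342))/d = ((-3 + d + d³)*(342 + d))/d = ((342 + d)*(-3 + d + d³))/d = (342 + d)*(-3 + d + d³)/d)
V(-706) - 1*88720 = (339 - 706 + (-706)³ - 1026/(-706) + 342*(-706)²) - 1*88720 = (339 - 706 - 351895816 - 1026*(-1/706) + 342*498436) - 88720 = (339 - 706 - 351895816 + 513/353 + 170465112) - 88720 = -64045167550/353 - 88720 = -64076485710/353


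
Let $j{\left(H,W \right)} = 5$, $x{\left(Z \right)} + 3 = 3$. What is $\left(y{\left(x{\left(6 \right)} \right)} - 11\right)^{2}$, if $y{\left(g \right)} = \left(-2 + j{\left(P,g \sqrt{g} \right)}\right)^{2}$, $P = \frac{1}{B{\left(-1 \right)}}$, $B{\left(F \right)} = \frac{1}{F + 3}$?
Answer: $4$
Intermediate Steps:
$x{\left(Z \right)} = 0$ ($x{\left(Z \right)} = -3 + 3 = 0$)
$B{\left(F \right)} = \frac{1}{3 + F}$
$P = 2$ ($P = \frac{1}{\frac{1}{3 - 1}} = \frac{1}{\frac{1}{2}} = 2$)
$y{\left(g \right)} = 9$ ($y{\left(g \right)} = \left(-2 + 5\right)^{2} = 3^{2} = 9$)
$\left(y{\left(x{\left(6 \right)} \right)} - 11\right)^{2} = \left(9 - 11\right)^{2} = \left(-2\right)^{2} = 4$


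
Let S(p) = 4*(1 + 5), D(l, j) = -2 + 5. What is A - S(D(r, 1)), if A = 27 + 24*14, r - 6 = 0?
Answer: 339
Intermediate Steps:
r = 6 (r = 6 + 0 = 6)
A = 363 (A = 27 + 336 = 363)
D(l, j) = 3
S(p) = 24 (S(p) = 4*6 = 24)
A - S(D(r, 1)) = 363 - 1*24 = 363 - 24 = 339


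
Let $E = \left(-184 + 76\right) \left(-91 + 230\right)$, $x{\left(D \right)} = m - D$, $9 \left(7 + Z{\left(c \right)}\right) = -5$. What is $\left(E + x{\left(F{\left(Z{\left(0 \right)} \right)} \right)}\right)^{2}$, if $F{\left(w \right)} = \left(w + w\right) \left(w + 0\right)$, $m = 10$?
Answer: $\frac{1499179848100}{6561} \approx 2.285 \cdot 10^{8}$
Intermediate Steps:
$Z{\left(c \right)} = - \frac{68}{9}$ ($Z{\left(c \right)} = -7 + \frac{1}{9} \left(-5\right) = -7 - \frac{5}{9} = - \frac{68}{9}$)
$F{\left(w \right)} = 2 w^{2}$ ($F{\left(w \right)} = 2 w w = 2 w^{2}$)
$x{\left(D \right)} = 10 - D$
$E = -15012$ ($E = \left(-108\right) 139 = -15012$)
$\left(E + x{\left(F{\left(Z{\left(0 \right)} \right)} \right)}\right)^{2} = \left(-15012 + \left(10 - 2 \left(- \frac{68}{9}\right)^{2}\right)\right)^{2} = \left(-15012 + \left(10 - 2 \cdot \frac{4624}{81}\right)\right)^{2} = \left(-15012 + \left(10 - \frac{9248}{81}\right)\right)^{2} = \left(-15012 - \frac{8438}{81}\right)^{2} = \left(- \frac{1224410}{81}\right)^{2} = \frac{1499179848100}{6561}$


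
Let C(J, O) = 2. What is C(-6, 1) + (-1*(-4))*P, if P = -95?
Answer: -378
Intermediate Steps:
C(-6, 1) + (-1*(-4))*P = 2 - 1*(-4)*(-95) = 2 + 4*(-95) = 2 - 380 = -378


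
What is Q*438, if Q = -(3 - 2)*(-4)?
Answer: 1752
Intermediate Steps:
Q = 4 (Q = -(-4) = -1*(-4) = 4)
Q*438 = 4*438 = 1752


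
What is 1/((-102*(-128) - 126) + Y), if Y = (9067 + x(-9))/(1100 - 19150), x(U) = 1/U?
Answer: 81225/1050198449 ≈ 7.7342e-5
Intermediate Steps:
Y = -40801/81225 (Y = (9067 + 1/(-9))/(1100 - 19150) = (9067 - ⅑)/(-18050) = (81602/9)*(-1/18050) = -40801/81225 ≈ -0.50232)
1/((-102*(-128) - 126) + Y) = 1/((-102*(-128) - 126) - 40801/81225) = 1/((13056 - 126) - 40801/81225) = 1/(12930 - 40801/81225) = 1/(1050198449/81225) = 81225/1050198449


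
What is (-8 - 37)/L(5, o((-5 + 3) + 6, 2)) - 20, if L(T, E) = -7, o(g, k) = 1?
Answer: -95/7 ≈ -13.571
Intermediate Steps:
(-8 - 37)/L(5, o((-5 + 3) + 6, 2)) - 20 = (-8 - 37)/(-7) - 20 = -45*(-1/7) - 20 = 45/7 - 20 = -95/7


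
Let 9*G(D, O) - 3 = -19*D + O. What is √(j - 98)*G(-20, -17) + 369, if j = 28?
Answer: 369 + 122*I*√70/3 ≈ 369.0 + 340.24*I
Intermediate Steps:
G(D, O) = ⅓ - 19*D/9 + O/9 (G(D, O) = ⅓ + (-19*D + O)/9 = ⅓ + (O - 19*D)/9 = ⅓ + (-19*D/9 + O/9) = ⅓ - 19*D/9 + O/9)
√(j - 98)*G(-20, -17) + 369 = √(28 - 98)*(⅓ - 19/9*(-20) + (⅑)*(-17)) + 369 = √(-70)*(⅓ + 380/9 - 17/9) + 369 = (I*√70)*(122/3) + 369 = 122*I*√70/3 + 369 = 369 + 122*I*√70/3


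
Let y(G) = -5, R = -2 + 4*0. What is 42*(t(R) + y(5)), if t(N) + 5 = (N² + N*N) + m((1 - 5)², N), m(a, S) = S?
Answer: -168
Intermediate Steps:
R = -2 (R = -2 + 0 = -2)
t(N) = -5 + N + 2*N² (t(N) = -5 + ((N² + N*N) + N) = -5 + ((N² + N²) + N) = -5 + (2*N² + N) = -5 + (N + 2*N²) = -5 + N + 2*N²)
42*(t(R) + y(5)) = 42*((-5 - 2 + 2*(-2)²) - 5) = 42*((-5 - 2 + 2*4) - 5) = 42*((-5 - 2 + 8) - 5) = 42*(1 - 5) = 42*(-4) = -168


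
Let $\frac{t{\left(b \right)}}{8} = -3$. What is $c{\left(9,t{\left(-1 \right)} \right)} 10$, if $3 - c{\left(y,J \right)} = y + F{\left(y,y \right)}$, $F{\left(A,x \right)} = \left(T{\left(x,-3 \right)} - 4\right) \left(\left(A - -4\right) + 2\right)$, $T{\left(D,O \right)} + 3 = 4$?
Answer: $390$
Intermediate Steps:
$t{\left(b \right)} = -24$ ($t{\left(b \right)} = 8 \left(-3\right) = -24$)
$T{\left(D,O \right)} = 1$ ($T{\left(D,O \right)} = -3 + 4 = 1$)
$F{\left(A,x \right)} = -18 - 3 A$ ($F{\left(A,x \right)} = \left(1 - 4\right) \left(\left(A - -4\right) + 2\right) = - 3 \left(\left(A + 4\right) + 2\right) = - 3 \left(\left(4 + A\right) + 2\right) = - 3 \left(6 + A\right) = -18 - 3 A$)
$c{\left(y,J \right)} = 21 + 2 y$ ($c{\left(y,J \right)} = 3 - \left(y - \left(18 + 3 y\right)\right) = 3 - \left(-18 - 2 y\right) = 3 + \left(18 + 2 y\right) = 21 + 2 y$)
$c{\left(9,t{\left(-1 \right)} \right)} 10 = \left(21 + 2 \cdot 9\right) 10 = \left(21 + 18\right) 10 = 39 \cdot 10 = 390$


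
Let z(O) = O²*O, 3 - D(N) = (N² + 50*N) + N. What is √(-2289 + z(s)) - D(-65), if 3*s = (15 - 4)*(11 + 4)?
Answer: 907 + √164086 ≈ 1312.1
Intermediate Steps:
D(N) = 3 - N² - 51*N (D(N) = 3 - ((N² + 50*N) + N) = 3 - (N² + 51*N) = 3 + (-N² - 51*N) = 3 - N² - 51*N)
s = 55 (s = ((15 - 4)*(11 + 4))/3 = (11*15)/3 = (⅓)*165 = 55)
z(O) = O³
√(-2289 + z(s)) - D(-65) = √(-2289 + 55³) - (3 - 1*(-65)² - 51*(-65)) = √(-2289 + 166375) - (3 - 1*4225 + 3315) = √164086 - (3 - 4225 + 3315) = √164086 - 1*(-907) = √164086 + 907 = 907 + √164086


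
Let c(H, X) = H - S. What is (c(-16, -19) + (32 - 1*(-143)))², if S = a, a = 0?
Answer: 25281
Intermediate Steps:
S = 0
c(H, X) = H (c(H, X) = H - 1*0 = H + 0 = H)
(c(-16, -19) + (32 - 1*(-143)))² = (-16 + (32 - 1*(-143)))² = (-16 + (32 + 143))² = (-16 + 175)² = 159² = 25281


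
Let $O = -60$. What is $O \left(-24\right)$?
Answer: $1440$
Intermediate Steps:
$O \left(-24\right) = \left(-60\right) \left(-24\right) = 1440$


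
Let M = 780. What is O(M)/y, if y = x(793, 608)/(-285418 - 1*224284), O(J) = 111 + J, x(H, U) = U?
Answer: -227072241/304 ≈ -7.4695e+5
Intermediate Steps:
y = -304/254851 (y = 608/(-285418 - 1*224284) = 608/(-285418 - 224284) = 608/(-509702) = 608*(-1/509702) = -304/254851 ≈ -0.0011929)
O(M)/y = (111 + 780)/(-304/254851) = 891*(-254851/304) = -227072241/304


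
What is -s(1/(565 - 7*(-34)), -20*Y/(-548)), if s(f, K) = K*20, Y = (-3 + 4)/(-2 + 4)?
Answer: -50/137 ≈ -0.36496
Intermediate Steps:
Y = ½ (Y = 1/2 = 1*(½) = ½ ≈ 0.50000)
s(f, K) = 20*K
-s(1/(565 - 7*(-34)), -20*Y/(-548)) = -20*-20*½/(-548) = -20*(-10*(-1/548)) = -20*5/274 = -1*50/137 = -50/137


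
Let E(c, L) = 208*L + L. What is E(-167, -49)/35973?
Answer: -1463/5139 ≈ -0.28469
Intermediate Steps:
E(c, L) = 209*L
E(-167, -49)/35973 = (209*(-49))/35973 = -10241*1/35973 = -1463/5139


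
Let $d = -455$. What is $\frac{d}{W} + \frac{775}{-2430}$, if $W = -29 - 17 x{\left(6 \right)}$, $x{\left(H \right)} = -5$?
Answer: $- \frac{16415}{1944} \approx -8.4439$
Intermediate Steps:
$W = 56$ ($W = -29 - -85 = -29 + 85 = 56$)
$\frac{d}{W} + \frac{775}{-2430} = - \frac{455}{56} + \frac{775}{-2430} = \left(-455\right) \frac{1}{56} + 775 \left(- \frac{1}{2430}\right) = - \frac{65}{8} - \frac{155}{486} = - \frac{16415}{1944}$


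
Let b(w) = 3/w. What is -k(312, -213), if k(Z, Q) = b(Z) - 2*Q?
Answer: -44305/104 ≈ -426.01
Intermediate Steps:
k(Z, Q) = -2*Q + 3/Z (k(Z, Q) = 3/Z - 2*Q = -2*Q + 3/Z)
-k(312, -213) = -(-2*(-213) + 3/312) = -(426 + 3*(1/312)) = -(426 + 1/104) = -1*44305/104 = -44305/104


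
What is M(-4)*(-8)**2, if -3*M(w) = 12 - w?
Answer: -1024/3 ≈ -341.33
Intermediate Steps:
M(w) = -4 + w/3 (M(w) = -(12 - w)/3 = -4 + w/3)
M(-4)*(-8)**2 = (-4 + (1/3)*(-4))*(-8)**2 = (-4 - 4/3)*64 = -16/3*64 = -1024/3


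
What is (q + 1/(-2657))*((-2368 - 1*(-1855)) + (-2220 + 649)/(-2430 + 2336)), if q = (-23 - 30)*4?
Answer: 26277808535/249758 ≈ 1.0521e+5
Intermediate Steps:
q = -212 (q = -53*4 = -212)
(q + 1/(-2657))*((-2368 - 1*(-1855)) + (-2220 + 649)/(-2430 + 2336)) = (-212 + 1/(-2657))*((-2368 - 1*(-1855)) + (-2220 + 649)/(-2430 + 2336)) = (-212 - 1/2657)*((-2368 + 1855) - 1571/(-94)) = -563285*(-513 - 1571*(-1/94))/2657 = -563285*(-513 + 1571/94)/2657 = -563285/2657*(-46651/94) = 26277808535/249758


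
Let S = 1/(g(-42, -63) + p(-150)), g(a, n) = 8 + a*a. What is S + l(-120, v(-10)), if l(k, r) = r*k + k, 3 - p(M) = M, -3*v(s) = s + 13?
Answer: 1/1925 ≈ 0.00051948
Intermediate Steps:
v(s) = -13/3 - s/3 (v(s) = -(s + 13)/3 = -(13 + s)/3 = -13/3 - s/3)
g(a, n) = 8 + a²
p(M) = 3 - M
l(k, r) = k + k*r (l(k, r) = k*r + k = k + k*r)
S = 1/1925 (S = 1/((8 + (-42)²) + (3 - 1*(-150))) = 1/((8 + 1764) + (3 + 150)) = 1/(1772 + 153) = 1/1925 ≈ 0.00051948)
S + l(-120, v(-10)) = 1/1925 - 120*(1 + (-13/3 - ⅓*(-10))) = 1/1925 - 120*(1 + (-13/3 + 10/3)) = 1/1925 - 120*(1 - 1) = 1/1925 - 120*0 = 1/1925 + 0 = 1/1925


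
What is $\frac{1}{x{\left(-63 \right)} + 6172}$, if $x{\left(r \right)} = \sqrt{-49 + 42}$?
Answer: $\frac{6172}{38093591} - \frac{i \sqrt{7}}{38093591} \approx 0.00016202 - 6.9454 \cdot 10^{-8} i$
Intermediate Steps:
$x{\left(r \right)} = i \sqrt{7}$ ($x{\left(r \right)} = \sqrt{-7} = i \sqrt{7}$)
$\frac{1}{x{\left(-63 \right)} + 6172} = \frac{1}{i \sqrt{7} + 6172} = \frac{1}{6172 + i \sqrt{7}}$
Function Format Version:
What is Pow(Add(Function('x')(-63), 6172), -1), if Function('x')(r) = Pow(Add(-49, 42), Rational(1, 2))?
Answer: Add(Rational(6172, 38093591), Mul(Rational(-1, 38093591), I, Pow(7, Rational(1, 2)))) ≈ Add(0.00016202, Mul(-6.9454e-8, I))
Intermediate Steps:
Function('x')(r) = Mul(I, Pow(7, Rational(1, 2))) (Function('x')(r) = Pow(-7, Rational(1, 2)) = Mul(I, Pow(7, Rational(1, 2))))
Pow(Add(Function('x')(-63), 6172), -1) = Pow(Add(Mul(I, Pow(7, Rational(1, 2))), 6172), -1) = Pow(Add(6172, Mul(I, Pow(7, Rational(1, 2)))), -1)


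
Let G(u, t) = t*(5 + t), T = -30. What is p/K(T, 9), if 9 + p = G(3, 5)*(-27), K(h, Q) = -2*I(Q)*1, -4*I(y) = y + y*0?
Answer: -302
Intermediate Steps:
I(y) = -y/4 (I(y) = -(y + y*0)/4 = -(y + 0)/4 = -y/4)
K(h, Q) = Q/2 (K(h, Q) = -(-1)*Q/2*1 = (Q/2)*1 = Q/2)
p = -1359 (p = -9 + (5*(5 + 5))*(-27) = -9 + (5*10)*(-27) = -9 + 50*(-27) = -9 - 1350 = -1359)
p/K(T, 9) = -1359/((1/2)*9) = -1359/9/2 = -1359*2/9 = -302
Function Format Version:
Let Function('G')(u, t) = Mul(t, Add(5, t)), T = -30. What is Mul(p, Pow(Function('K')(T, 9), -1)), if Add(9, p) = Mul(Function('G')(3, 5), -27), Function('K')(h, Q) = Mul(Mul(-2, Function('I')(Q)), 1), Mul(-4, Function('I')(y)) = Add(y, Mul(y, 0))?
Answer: -302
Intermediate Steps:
Function('I')(y) = Mul(Rational(-1, 4), y) (Function('I')(y) = Mul(Rational(-1, 4), Add(y, Mul(y, 0))) = Mul(Rational(-1, 4), Add(y, 0)) = Mul(Rational(-1, 4), y))
Function('K')(h, Q) = Mul(Rational(1, 2), Q) (Function('K')(h, Q) = Mul(Mul(-2, Mul(Rational(-1, 4), Q)), 1) = Mul(Mul(Rational(1, 2), Q), 1) = Mul(Rational(1, 2), Q))
p = -1359 (p = Add(-9, Mul(Mul(5, Add(5, 5)), -27)) = Add(-9, Mul(Mul(5, 10), -27)) = Add(-9, Mul(50, -27)) = Add(-9, -1350) = -1359)
Mul(p, Pow(Function('K')(T, 9), -1)) = Mul(-1359, Pow(Mul(Rational(1, 2), 9), -1)) = Mul(-1359, Pow(Rational(9, 2), -1)) = Mul(-1359, Rational(2, 9)) = -302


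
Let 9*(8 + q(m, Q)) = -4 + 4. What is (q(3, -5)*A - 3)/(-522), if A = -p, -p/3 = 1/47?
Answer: 55/8178 ≈ 0.0067254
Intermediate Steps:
p = -3/47 ≈ -0.063830
q(m, Q) = -8 (q(m, Q) = -8 + (-4 + 4)/9 = -8 + (1/9)*0 = -8 + 0 = -8)
A = 3/47 (A = -1*(-3/47) = 3/47 ≈ 0.063830)
(q(3, -5)*A - 3)/(-522) = (-8*3/47 - 3)/(-522) = (-24/47 - 3)*(-1/522) = -165/47*(-1/522) = 55/8178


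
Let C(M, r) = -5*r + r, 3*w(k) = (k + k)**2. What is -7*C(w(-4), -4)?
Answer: -112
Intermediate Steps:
w(k) = 4*k**2/3 (w(k) = (k + k)**2/3 = (2*k)**2/3 = (4*k**2)/3 = 4*k**2/3)
C(M, r) = -4*r
-7*C(w(-4), -4) = -(-28)*(-4) = -7*16 = -112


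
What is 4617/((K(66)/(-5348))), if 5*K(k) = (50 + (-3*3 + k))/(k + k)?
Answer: -16296532560/107 ≈ -1.5230e+8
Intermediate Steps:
K(k) = (41 + k)/(10*k) (K(k) = ((50 + (-3*3 + k))/(k + k))/5 = ((50 + (-9 + k))/((2*k)))/5 = ((41 + k)*(1/(2*k)))/5 = ((41 + k)/(2*k))/5 = (41 + k)/(10*k))
4617/((K(66)/(-5348))) = 4617/((((⅒)*(41 + 66)/66)/(-5348))) = 4617/((((⅒)*(1/66)*107)*(-1/5348))) = 4617/(((107/660)*(-1/5348))) = 4617/(-107/3529680) = 4617*(-3529680/107) = -16296532560/107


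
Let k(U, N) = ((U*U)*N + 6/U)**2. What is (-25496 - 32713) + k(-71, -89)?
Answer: 1014682437755656/5041 ≈ 2.0129e+11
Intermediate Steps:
k(U, N) = (6/U + N*U**2)**2 (k(U, N) = (U**2*N + 6/U)**2 = (N*U**2 + 6/U)**2 = (6/U + N*U**2)**2)
(-25496 - 32713) + k(-71, -89) = (-25496 - 32713) + (6 - 89*(-71)**3)**2/(-71)**2 = -58209 + (6 - 89*(-357911))**2/5041 = -58209 + (6 + 31854079)**2/5041 = -58209 + (1/5041)*31854085**2 = -58209 + (1/5041)*1014682731187225 = -58209 + 1014682731187225/5041 = 1014682437755656/5041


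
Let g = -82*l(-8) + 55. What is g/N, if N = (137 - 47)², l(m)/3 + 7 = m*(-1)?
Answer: -191/8100 ≈ -0.023580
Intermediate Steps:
l(m) = -21 - 3*m (l(m) = -21 + 3*(m*(-1)) = -21 + 3*(-m) = -21 - 3*m)
N = 8100 (N = 90² = 8100)
g = -191 (g = -82*(-21 - 3*(-8)) + 55 = -82*(-21 + 24) + 55 = -82*3 + 55 = -246 + 55 = -191)
g/N = -191/8100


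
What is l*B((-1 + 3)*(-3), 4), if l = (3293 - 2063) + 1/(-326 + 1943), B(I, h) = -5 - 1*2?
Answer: -1988911/231 ≈ -8610.0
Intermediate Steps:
B(I, h) = -7 (B(I, h) = -5 - 2 = -7)
l = 1988911/1617 (l = 1230 + 1/1617 = 1988911/1617 ≈ 1230.0)
l*B((-1 + 3)*(-3), 4) = (1988911/1617)*(-7) = -1988911/231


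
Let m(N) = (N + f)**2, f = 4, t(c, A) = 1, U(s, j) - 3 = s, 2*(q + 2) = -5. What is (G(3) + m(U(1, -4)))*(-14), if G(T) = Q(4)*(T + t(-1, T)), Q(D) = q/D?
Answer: -833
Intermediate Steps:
q = -9/2 (q = -2 + (1/2)*(-5) = -2 - 5/2 = -9/2 ≈ -4.5000)
U(s, j) = 3 + s
Q(D) = -9/(2*D)
m(N) = (4 + N)**2 (m(N) = (N + 4)**2 = (4 + N)**2)
G(T) = -9/8 - 9*T/8 (G(T) = (-9/2/4)*(T + 1) = (-9/2*1/4)*(1 + T) = -9*(1 + T)/8 = -9/8 - 9*T/8)
(G(3) + m(U(1, -4)))*(-14) = ((-9/8 - 9/8*3) + (4 + (3 + 1))**2)*(-14) = ((-9/8 - 27/8) + (4 + 4)**2)*(-14) = (-9/2 + 8**2)*(-14) = (-9/2 + 64)*(-14) = (119/2)*(-14) = -833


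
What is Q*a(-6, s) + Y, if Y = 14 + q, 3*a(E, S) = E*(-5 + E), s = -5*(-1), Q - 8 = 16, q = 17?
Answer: 559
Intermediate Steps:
Q = 24 (Q = 8 + 16 = 24)
s = 5
a(E, S) = E*(-5 + E)/3 (a(E, S) = (E*(-5 + E))/3 = E*(-5 + E)/3)
Y = 31 (Y = 14 + 17 = 31)
Q*a(-6, s) + Y = 24*((⅓)*(-6)*(-5 - 6)) + 31 = 24*((⅓)*(-6)*(-11)) + 31 = 24*22 + 31 = 528 + 31 = 559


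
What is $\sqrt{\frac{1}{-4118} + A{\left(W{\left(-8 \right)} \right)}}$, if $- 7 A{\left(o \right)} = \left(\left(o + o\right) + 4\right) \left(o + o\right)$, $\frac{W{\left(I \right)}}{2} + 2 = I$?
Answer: $\frac{i \sqrt{170936075702}}{28826} \approx 14.343 i$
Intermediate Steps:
$W{\left(I \right)} = -4 + 2 I$
$A{\left(o \right)} = - \frac{2 o \left(4 + 2 o\right)}{7}$ ($A{\left(o \right)} = - \frac{\left(\left(o + o\right) + 4\right) \left(o + o\right)}{7} = - \frac{\left(2 o + 4\right) 2 o}{7} = - \frac{\left(4 + 2 o\right) 2 o}{7} = - \frac{2 o \left(4 + 2 o\right)}{7}$)
$\sqrt{\frac{1}{-4118} + A{\left(W{\left(-8 \right)} \right)}} = \sqrt{\frac{1}{-4118} - \frac{4 \left(-4 + 2 \left(-8\right)\right) \left(2 + \left(-4 + 2 \left(-8\right)\right)\right)}{7}} = \sqrt{- \frac{1}{4118} - \frac{4 \left(-4 - 16\right) \left(2 - 20\right)}{7}} = \sqrt{- \frac{1}{4118} - - \frac{80 \left(2 - 20\right)}{7}} = \sqrt{- \frac{1}{4118} - \left(- \frac{80}{7}\right) \left(-18\right)} = \sqrt{- \frac{1}{4118} - \frac{1440}{7}} = \sqrt{- \frac{5929927}{28826}} = \frac{i \sqrt{170936075702}}{28826}$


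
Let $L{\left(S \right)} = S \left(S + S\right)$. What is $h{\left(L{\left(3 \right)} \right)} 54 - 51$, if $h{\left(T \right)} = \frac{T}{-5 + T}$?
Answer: $\frac{309}{13} \approx 23.769$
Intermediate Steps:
$L{\left(S \right)} = 2 S^{2}$ ($L{\left(S \right)} = S 2 S = 2 S^{2}$)
$h{\left(L{\left(3 \right)} \right)} 54 - 51 = \frac{2 \cdot 3^{2}}{-5 + 2 \cdot 3^{2}} \cdot 54 - 51 = \frac{2 \cdot 9}{-5 + 2 \cdot 9} \cdot 54 - 51 = \frac{18}{-5 + 18} \cdot 54 - 51 = \frac{18}{13} \cdot 54 - 51 = \frac{972}{13} - 51 = \frac{309}{13}$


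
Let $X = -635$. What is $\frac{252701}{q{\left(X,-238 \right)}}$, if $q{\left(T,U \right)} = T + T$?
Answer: $- \frac{252701}{1270} \approx -198.98$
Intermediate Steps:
$q{\left(T,U \right)} = 2 T$
$\frac{252701}{q{\left(X,-238 \right)}} = \frac{252701}{2 \left(-635\right)} = \frac{252701}{-1270} = 252701 \left(- \frac{1}{1270}\right) = - \frac{252701}{1270}$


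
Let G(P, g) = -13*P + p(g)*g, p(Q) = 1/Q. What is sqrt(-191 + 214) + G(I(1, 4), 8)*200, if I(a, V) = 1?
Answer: -2400 + sqrt(23) ≈ -2395.2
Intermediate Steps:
G(P, g) = 1 - 13*P (G(P, g) = -13*P + g/g = -13*P + 1 = 1 - 13*P)
sqrt(-191 + 214) + G(I(1, 4), 8)*200 = sqrt(-191 + 214) + (1 - 13*1)*200 = sqrt(23) + (1 - 13)*200 = sqrt(23) - 12*200 = sqrt(23) - 2400 = -2400 + sqrt(23)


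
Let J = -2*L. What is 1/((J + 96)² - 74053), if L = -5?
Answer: -1/62817 ≈ -1.5919e-5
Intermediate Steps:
J = 10 (J = -2*(-5) = 10)
1/((J + 96)² - 74053) = 1/((10 + 96)² - 74053) = 1/(106² - 74053) = 1/(11236 - 74053) = 1/(-62817) = -1/62817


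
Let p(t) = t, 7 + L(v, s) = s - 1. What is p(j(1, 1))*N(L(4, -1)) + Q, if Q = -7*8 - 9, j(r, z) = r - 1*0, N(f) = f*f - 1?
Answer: 15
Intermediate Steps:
L(v, s) = -8 + s (L(v, s) = -7 + (s - 1) = -7 + (-1 + s) = -8 + s)
N(f) = -1 + f² (N(f) = f² - 1 = -1 + f²)
j(r, z) = r (j(r, z) = r + 0 = r)
Q = -65 (Q = -56 - 9 = -65)
p(j(1, 1))*N(L(4, -1)) + Q = 1*(-1 + (-8 - 1)²) - 65 = 1*(-1 + (-9)²) - 65 = 1*(-1 + 81) - 65 = 1*80 - 65 = 80 - 65 = 15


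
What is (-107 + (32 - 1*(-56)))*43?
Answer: -817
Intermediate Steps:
(-107 + (32 - 1*(-56)))*43 = (-107 + (32 + 56))*43 = (-107 + 88)*43 = -19*43 = -817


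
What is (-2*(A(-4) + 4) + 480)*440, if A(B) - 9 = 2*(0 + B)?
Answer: 206800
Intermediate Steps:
A(B) = 9 + 2*B (A(B) = 9 + 2*(0 + B) = 9 + 2*B)
(-2*(A(-4) + 4) + 480)*440 = (-2*((9 + 2*(-4)) + 4) + 480)*440 = (-2*((9 - 8) + 4) + 480)*440 = (-2*(1 + 4) + 480)*440 = (-2*5 + 480)*440 = (-10 + 480)*440 = 470*440 = 206800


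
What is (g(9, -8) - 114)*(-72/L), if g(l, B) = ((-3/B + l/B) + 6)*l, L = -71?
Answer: -4806/71 ≈ -67.690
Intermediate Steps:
g(l, B) = l*(6 - 3/B + l/B) (g(l, B) = (6 - 3/B + l/B)*l = l*(6 - 3/B + l/B))
(g(9, -8) - 114)*(-72/L) = (9*(-3 + 9 + 6*(-8))/(-8) - 114)*(-72/(-71)) = (9*(-⅛)*(-3 + 9 - 48) - 114)*(-72*(-1/71)) = (9*(-⅛)*(-42) - 114)*(72/71) = (189/4 - 114)*(72/71) = -267/4*72/71 = -4806/71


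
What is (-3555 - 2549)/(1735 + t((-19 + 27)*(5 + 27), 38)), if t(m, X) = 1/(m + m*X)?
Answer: -60942336/17322241 ≈ -3.5182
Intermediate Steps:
t(m, X) = 1/(m + X*m)
(-3555 - 2549)/(1735 + t((-19 + 27)*(5 + 27), 38)) = (-3555 - 2549)/(1735 + 1/((((-19 + 27)*(5 + 27)))*(1 + 38))) = -6104/(1735 + 1/((8*32)*39)) = -6104/(1735 + (1/39)/256) = -6104/(1735 + (1/256)*(1/39)) = -6104/(1735 + 1/9984) = -6104/17322241/9984 = -6104*9984/17322241 = -60942336/17322241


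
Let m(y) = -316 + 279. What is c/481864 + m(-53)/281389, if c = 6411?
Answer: 1786155911/135591229096 ≈ 0.013173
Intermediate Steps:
m(y) = -37
c/481864 + m(-53)/281389 = 6411/481864 - 37/281389 = 1786155911/135591229096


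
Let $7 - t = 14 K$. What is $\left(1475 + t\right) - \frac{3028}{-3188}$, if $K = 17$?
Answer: $\frac{992225}{797} \approx 1244.9$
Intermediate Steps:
$t = -231$ ($t = 7 - 14 \cdot 17 = 7 - 238 = -231$)
$\left(1475 + t\right) - \frac{3028}{-3188} = \left(1475 - 231\right) - \frac{3028}{-3188} = 1244 - - \frac{757}{797} = 1244 + \frac{757}{797} = \frac{992225}{797}$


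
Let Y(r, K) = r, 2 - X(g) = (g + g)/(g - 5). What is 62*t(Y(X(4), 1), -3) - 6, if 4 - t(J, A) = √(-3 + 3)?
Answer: 242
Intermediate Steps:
X(g) = 2 - 2*g/(-5 + g) (X(g) = 2 - (g + g)/(g - 5) = 2 - 2*g/(-5 + g))
t(J, A) = 4 (t(J, A) = 4 - √(-3 + 3) = 4 - √0 = 4 - 1*0 = 4 + 0 = 4)
62*t(Y(X(4), 1), -3) - 6 = 62*4 - 6 = 248 - 6 = 242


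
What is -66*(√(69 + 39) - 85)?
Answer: 5610 - 396*√3 ≈ 4924.1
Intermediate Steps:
-66*(√(69 + 39) - 85) = -66*(√108 - 85) = -66*(6*√3 - 85) = -66*(-85 + 6*√3) = 5610 - 396*√3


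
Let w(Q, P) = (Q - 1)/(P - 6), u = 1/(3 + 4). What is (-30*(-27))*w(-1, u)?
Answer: 11340/41 ≈ 276.59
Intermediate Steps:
u = ⅐ (u = 1/7 = ⅐ ≈ 0.14286)
w(Q, P) = (-1 + Q)/(-6 + P)
(-30*(-27))*w(-1, u) = (-30*(-27))*((-1 - 1)/(-6 + ⅐)) = 810*(-2/(-41/7)) = 810*(-7/41*(-2)) = 810*(14/41) = 11340/41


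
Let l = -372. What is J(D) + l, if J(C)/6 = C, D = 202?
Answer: 840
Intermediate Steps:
J(C) = 6*C
J(D) + l = 6*202 - 372 = 1212 - 372 = 840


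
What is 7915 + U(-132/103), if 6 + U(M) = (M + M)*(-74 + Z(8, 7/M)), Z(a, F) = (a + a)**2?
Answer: 766579/103 ≈ 7442.5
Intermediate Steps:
Z(a, F) = 4*a**2 (Z(a, F) = (2*a)**2 = 4*a**2)
U(M) = -6 + 364*M (U(M) = -6 + (M + M)*(-74 + 4*8**2) = -6 + (2*M)*(-74 + 4*64) = -6 + (2*M)*(-74 + 256) = -6 + (2*M)*182 = -6 + 364*M)
7915 + U(-132/103) = 7915 + (-6 + 364*(-132/103)) = 7915 + (-6 - 48048/103) = 7915 - 48666/103 = 766579/103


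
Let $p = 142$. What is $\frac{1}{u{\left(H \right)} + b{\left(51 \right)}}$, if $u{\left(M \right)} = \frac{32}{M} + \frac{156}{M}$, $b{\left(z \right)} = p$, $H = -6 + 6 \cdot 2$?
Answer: $\frac{3}{520} \approx 0.0057692$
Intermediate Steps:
$H = 6$ ($H = -6 + 12 = 6$)
$b{\left(z \right)} = 142$
$u{\left(M \right)} = \frac{188}{M}$
$\frac{1}{u{\left(H \right)} + b{\left(51 \right)}} = \frac{1}{\frac{188}{6} + 142} = \frac{1}{188 \cdot \frac{1}{6} + 142} = \frac{1}{\frac{94}{3} + 142} = \frac{1}{\frac{520}{3}} = \frac{3}{520}$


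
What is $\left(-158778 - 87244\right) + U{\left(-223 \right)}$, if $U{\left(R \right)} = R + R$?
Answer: $-246468$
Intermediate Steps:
$U{\left(R \right)} = 2 R$
$\left(-158778 - 87244\right) + U{\left(-223 \right)} = \left(-158778 - 87244\right) + 2 \left(-223\right) = -246022 - 446 = -246468$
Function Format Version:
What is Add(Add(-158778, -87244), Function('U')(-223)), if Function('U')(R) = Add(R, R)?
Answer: -246468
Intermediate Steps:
Function('U')(R) = Mul(2, R)
Add(Add(-158778, -87244), Function('U')(-223)) = Add(Add(-158778, -87244), Mul(2, -223)) = Add(-246022, -446) = -246468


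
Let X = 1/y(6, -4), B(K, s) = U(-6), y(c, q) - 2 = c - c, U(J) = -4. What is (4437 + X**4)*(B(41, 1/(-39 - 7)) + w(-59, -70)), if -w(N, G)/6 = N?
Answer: 12423775/8 ≈ 1.5530e+6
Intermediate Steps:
w(N, G) = -6*N
y(c, q) = 2 (y(c, q) = 2 + (c - c) = 2 + 0 = 2)
B(K, s) = -4
X = 1/2 ≈ 0.50000
(4437 + X**4)*(B(41, 1/(-39 - 7)) + w(-59, -70)) = (4437 + (1/2)**4)*(-4 - 6*(-59)) = (4437 + 1/16)*(-4 + 354) = (70993/16)*350 = 12423775/8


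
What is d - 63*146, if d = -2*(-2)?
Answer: -9194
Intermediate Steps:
d = 4
d - 63*146 = 4 - 63*146 = 4 - 9198 = -9194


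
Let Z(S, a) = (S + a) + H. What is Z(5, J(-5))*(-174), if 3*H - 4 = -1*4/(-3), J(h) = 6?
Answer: -6670/3 ≈ -2223.3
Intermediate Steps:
H = 16/9 (H = 4/3 + (-1*4/(-3))/3 = 4/3 + (-4*(-⅓))/3 = 4/3 + (⅓)*(4/3) = 4/3 + 4/9 = 16/9 ≈ 1.7778)
Z(S, a) = 16/9 + S + a (Z(S, a) = (S + a) + 16/9 = 16/9 + S + a)
Z(5, J(-5))*(-174) = (16/9 + 5 + 6)*(-174) = (115/9)*(-174) = -6670/3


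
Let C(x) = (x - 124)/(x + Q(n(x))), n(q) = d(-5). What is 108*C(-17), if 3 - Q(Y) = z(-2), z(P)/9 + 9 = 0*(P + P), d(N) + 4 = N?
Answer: -15228/67 ≈ -227.28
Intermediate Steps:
d(N) = -4 + N
n(q) = -9 (n(q) = -4 - 5 = -9)
z(P) = -81 (z(P) = -81 + 9*(0*(P + P)) = -81 + 9*(0*(2*P)) = -81 + 9*0 = -81 + 0 = -81)
Q(Y) = 84 (Q(Y) = 3 - 1*(-81) = 3 + 81 = 84)
C(x) = (-124 + x)/(84 + x) (C(x) = (x - 124)/(x + 84) = (-124 + x)/(84 + x))
108*C(-17) = 108*((-124 - 17)/(84 - 17)) = 108*(-141/67) = -15228/67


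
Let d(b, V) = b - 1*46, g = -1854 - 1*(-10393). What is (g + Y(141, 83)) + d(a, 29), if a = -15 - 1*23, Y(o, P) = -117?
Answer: 8338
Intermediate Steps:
a = -38 (a = -15 - 23 = -38)
g = 8539 (g = -1854 + 10393 = 8539)
d(b, V) = -46 + b (d(b, V) = b - 46 = -46 + b)
(g + Y(141, 83)) + d(a, 29) = (8539 - 117) + (-46 - 38) = 8422 - 84 = 8338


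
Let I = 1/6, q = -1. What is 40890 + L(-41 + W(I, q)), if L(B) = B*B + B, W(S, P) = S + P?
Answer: 1533535/36 ≈ 42598.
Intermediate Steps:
I = 1/6 ≈ 0.16667
W(S, P) = P + S
L(B) = B + B**2 (L(B) = B**2 + B = B + B**2)
40890 + L(-41 + W(I, q)) = 40890 + (-41 + (-1 + 1/6))*(1 + (-41 + (-1 + 1/6))) = 40890 + (-41 - 5/6)*(1 + (-41 - 5/6)) = 40890 - 251*(1 - 251/6)/6 = 40890 - 251/6*(-245/6) = 40890 + 61495/36 = 1533535/36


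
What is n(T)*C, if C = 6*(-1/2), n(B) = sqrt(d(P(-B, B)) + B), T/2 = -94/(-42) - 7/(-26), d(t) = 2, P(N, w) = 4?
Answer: -sqrt(522795)/91 ≈ -7.9456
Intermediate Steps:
T = 1369/273 (T = 2*(-94/(-42) - 7/(-26)) = 2*(-94*(-1/42) - 7*(-1/26)) = 2*(47/21 + 7/26) = 2*(1369/546) = 1369/273 ≈ 5.0146)
n(B) = sqrt(2 + B)
C = -3 (C = 6*(-1*1/2) = 6*(-1/2) = -3)
n(T)*C = sqrt(2 + 1369/273)*(-3) = sqrt(1915/273)*(-3) = (sqrt(522795)/273)*(-3) = -sqrt(522795)/91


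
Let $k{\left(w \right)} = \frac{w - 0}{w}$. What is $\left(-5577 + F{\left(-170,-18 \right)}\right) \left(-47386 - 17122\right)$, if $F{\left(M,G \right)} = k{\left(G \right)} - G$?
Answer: $358535464$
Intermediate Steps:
$k{\left(w \right)} = 1$ ($k{\left(w \right)} = \frac{w + 0}{w} = \frac{w}{w} = 1$)
$F{\left(M,G \right)} = 1 - G$
$\left(-5577 + F{\left(-170,-18 \right)}\right) \left(-47386 - 17122\right) = \left(-5577 + \left(1 - -18\right)\right) \left(-47386 - 17122\right) = \left(-5577 + \left(1 + 18\right)\right) \left(-64508\right) = \left(-5577 + 19\right) \left(-64508\right) = \left(-5558\right) \left(-64508\right) = 358535464$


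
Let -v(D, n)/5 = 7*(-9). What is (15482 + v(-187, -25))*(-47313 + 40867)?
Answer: -101827462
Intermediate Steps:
v(D, n) = 315 (v(D, n) = -35*(-9) = -5*(-63) = 315)
(15482 + v(-187, -25))*(-47313 + 40867) = (15482 + 315)*(-47313 + 40867) = 15797*(-6446) = -101827462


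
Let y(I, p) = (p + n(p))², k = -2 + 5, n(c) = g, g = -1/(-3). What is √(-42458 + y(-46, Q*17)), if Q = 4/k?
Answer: I*√41929 ≈ 204.77*I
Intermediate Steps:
g = ⅓ (g = -1*(-⅓) = ⅓ ≈ 0.33333)
n(c) = ⅓
k = 3
Q = 4/3 ≈ 1.3333
y(I, p) = (⅓ + p)² (y(I, p) = (p + ⅓)² = (⅓ + p)²)
√(-42458 + y(-46, Q*17)) = √(-42458 + (1 + 3*((4/3)*17))²/9) = √(-42458 + (1 + 3*(68/3))²/9) = √(-42458 + (1 + 68)²/9) = √(-42458 + (⅑)*69²) = √(-42458 + (⅑)*4761) = √(-42458 + 529) = √(-41929) = I*√41929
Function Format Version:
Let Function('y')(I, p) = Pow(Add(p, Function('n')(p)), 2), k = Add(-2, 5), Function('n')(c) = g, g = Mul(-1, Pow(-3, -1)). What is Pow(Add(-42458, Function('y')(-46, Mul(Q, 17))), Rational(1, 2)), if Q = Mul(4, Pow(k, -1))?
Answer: Mul(I, Pow(41929, Rational(1, 2))) ≈ Mul(204.77, I)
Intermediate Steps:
g = Rational(1, 3) (g = Mul(-1, Rational(-1, 3)) = Rational(1, 3) ≈ 0.33333)
Function('n')(c) = Rational(1, 3)
k = 3
Q = Rational(4, 3) (Q = Mul(4, Pow(3, -1)) = Mul(4, Rational(1, 3)) = Rational(4, 3) ≈ 1.3333)
Function('y')(I, p) = Pow(Add(Rational(1, 3), p), 2) (Function('y')(I, p) = Pow(Add(p, Rational(1, 3)), 2) = Pow(Add(Rational(1, 3), p), 2))
Pow(Add(-42458, Function('y')(-46, Mul(Q, 17))), Rational(1, 2)) = Pow(Add(-42458, Mul(Rational(1, 9), Pow(Add(1, Mul(3, Mul(Rational(4, 3), 17))), 2))), Rational(1, 2)) = Pow(Add(-42458, Mul(Rational(1, 9), Pow(Add(1, Mul(3, Rational(68, 3))), 2))), Rational(1, 2)) = Pow(Add(-42458, Mul(Rational(1, 9), Pow(Add(1, 68), 2))), Rational(1, 2)) = Pow(Add(-42458, Mul(Rational(1, 9), Pow(69, 2))), Rational(1, 2)) = Pow(Add(-42458, Mul(Rational(1, 9), 4761)), Rational(1, 2)) = Pow(Add(-42458, 529), Rational(1, 2)) = Pow(-41929, Rational(1, 2)) = Mul(I, Pow(41929, Rational(1, 2)))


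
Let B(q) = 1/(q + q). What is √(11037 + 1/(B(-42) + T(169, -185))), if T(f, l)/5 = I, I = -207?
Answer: 3*√9269530919417/86941 ≈ 105.06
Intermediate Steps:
B(q) = 1/(2*q)
T(f, l) = -1035 (T(f, l) = 5*(-207) = -1035)
√(11037 + 1/(B(-42) + T(169, -185))) = √(11037 + 1/((½)/(-42) - 1035)) = √(11037 + 1/((½)*(-1/42) - 1035)) = √(11037 + 1/(-1/84 - 1035)) = √(11037 + 1/(-86941/84)) = √(11037 - 84/86941) = √(959567733/86941) = 3*√9269530919417/86941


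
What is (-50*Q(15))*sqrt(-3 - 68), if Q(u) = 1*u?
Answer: -750*I*sqrt(71) ≈ -6319.6*I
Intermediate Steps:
Q(u) = u
(-50*Q(15))*sqrt(-3 - 68) = (-50*15)*sqrt(-3 - 68) = -750*I*sqrt(71)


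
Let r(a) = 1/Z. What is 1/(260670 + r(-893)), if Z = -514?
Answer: 514/133984379 ≈ 3.8363e-6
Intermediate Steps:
r(a) = -1/514 (r(a) = 1/(-514) = -1/514)
1/(260670 + r(-893)) = 1/(260670 - 1/514) = 1/(133984379/514) = 514/133984379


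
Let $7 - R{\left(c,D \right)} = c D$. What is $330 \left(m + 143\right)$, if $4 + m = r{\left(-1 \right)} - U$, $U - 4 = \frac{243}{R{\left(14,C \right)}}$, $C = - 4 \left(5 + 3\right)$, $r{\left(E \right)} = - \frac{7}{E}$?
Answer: $\frac{4248222}{91} \approx 46684.0$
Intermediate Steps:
$C = -32$ ($C = \left(-4\right) 8 = -32$)
$R{\left(c,D \right)} = 7 - D c$ ($R{\left(c,D \right)} = 7 - c D = 7 - D c$)
$U = \frac{2063}{455}$ ($U = 4 + \frac{243}{7 - \left(-32\right) 14} = 4 + \frac{243}{7 + 448} = 4 + \frac{243}{455} = \frac{2063}{455} \approx 4.5341$)
$m = - \frac{698}{455}$ ($m = -4 - \left(\frac{2063}{455} + \frac{7}{-1}\right) = -4 - - \frac{1122}{455} = -4 + \left(7 - \frac{2063}{455}\right) = -4 + \frac{1122}{455} = - \frac{698}{455} \approx -1.5341$)
$330 \left(m + 143\right) = 330 \left(- \frac{698}{455} + 143\right) = 330 \cdot \frac{64367}{455} = \frac{4248222}{91}$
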